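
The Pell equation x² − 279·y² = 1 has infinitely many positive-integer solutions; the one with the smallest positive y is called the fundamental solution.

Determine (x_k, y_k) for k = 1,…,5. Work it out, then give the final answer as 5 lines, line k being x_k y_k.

1520 91
4620799 276640
14047227440 840985509
42703566796801 2556595670720
129818829015047600 7772049998003291

d=279: √d = [16; 1,2,2,1,2,2,1,32] (ℓ=8, even), read p_7/q_7
step 0: (16, 1)  from 16·(1,0) + (0,1)
…
step 2: (50, 3)  from 2·(17,1) + (16,1)
…
step 6: (1069, 64)  from 2·(451,27) + (167,10)
step 7: (1520, 91)  from 1·(1069,64) + (451,27)
(x₁, y₁) = (1520, 91);  1520² − 279·91² = 1 ✓
(x_2, y_2) = (1520·1520 + 279·91·91, 1520·91 + 91·1520) = (4620799, 276640)
(x_3, y_3) = (1520·4620799 + 279·91·276640, 1520·276640 + 91·4620799) = (14047227440, 840985509)
(x_4, y_4) = (1520·14047227440 + 279·91·840985509, 1520·840985509 + 91·14047227440) = (42703566796801, 2556595670720)
(x_5, y_5) = (1520·42703566796801 + 279·91·2556595670720, 1520·2556595670720 + 91·42703566796801) = (129818829015047600, 7772049998003291)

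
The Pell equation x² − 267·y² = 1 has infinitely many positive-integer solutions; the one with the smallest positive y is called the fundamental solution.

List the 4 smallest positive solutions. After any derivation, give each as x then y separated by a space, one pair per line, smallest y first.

2402 147
11539207 706188
55434348026 3392527005
266306596377697 16297699025832

d=267: √d = [16; 2,1,15,1,2,32] (ℓ=6, even), read p_5/q_5
k=0  a_k=16  p_k/q_k = 16/1
…
k=3  a_k=15  p_k/q_k = 768/47
k=4  a_k=1  p_k/q_k = 817/50
k=5  a_k=2  p_k/q_k = 2402/147
fundamental: x₁=2402, y₁=147  (since 5769604 − 267·21609 = 1)
(2402+147√267)^2 = 11539207 + 706188√267
(2402+147√267)^3 = 55434348026 + 3392527005√267
(2402+147√267)^4 = 266306596377697 + 16297699025832√267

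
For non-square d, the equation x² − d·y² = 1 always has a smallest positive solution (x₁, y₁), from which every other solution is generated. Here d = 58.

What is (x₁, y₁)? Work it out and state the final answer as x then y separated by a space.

19603 2574

√58 → a₀=7, period (1,1,1,1,1,1,14); ℓ=7 odd so k=13
a_0=7:  p_0=7·1+0=7,  q_0=7·0+1=1
a_1=1:  p_1=1·7+1=8,  q_1=1·1+0=1
…
a_3=1:  p_3=1·15+8=23,  q_3=1·2+1=3
a_4=1:  p_4=1·23+15=38,  q_4=1·3+2=5
…
a_6=1:  p_6=1·61+38=99,  q_6=1·8+5=13
a_7=14:  p_7=14·99+61=1447,  q_7=14·13+8=190
…
a_9=1:  p_9=1·1546+1447=2993,  q_9=1·203+190=393
a_10=1:  p_10=1·2993+1546=4539,  q_10=1·393+203=596
…
a_12=1:  p_12=1·7532+4539=12071,  q_12=1·989+596=1585
a_13=1:  p_13=1·12071+7532=19603,  q_13=1·1585+989=2574
(x₁, y₁) = (19603, 2574);  19603² − 58·2574² = 1 ✓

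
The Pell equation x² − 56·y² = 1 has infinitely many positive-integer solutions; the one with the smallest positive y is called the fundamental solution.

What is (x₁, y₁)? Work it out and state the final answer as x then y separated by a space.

√56 = [7; 2,14, …], period ℓ=2 (even) → k=1
i=0: a=7 ⇒ p=7, q=1
i=1: a=2 ⇒ p=15, q=2
(x₁, y₁) = (15, 2);  15² − 56·2² = 1 ✓

15 2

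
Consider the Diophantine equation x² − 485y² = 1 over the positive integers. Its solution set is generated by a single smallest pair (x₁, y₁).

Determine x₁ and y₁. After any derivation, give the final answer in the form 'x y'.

[22; 44] for √485; ℓ=1 ⇒ convergent index 1
step 0: (22, 1)  from 22·(1,0) + (0,1)
step 1: (969, 44)  from 44·(22,1) + (1,0)
(x₁, y₁) = (969, 44);  969² − 485·44² = 1 ✓

969 44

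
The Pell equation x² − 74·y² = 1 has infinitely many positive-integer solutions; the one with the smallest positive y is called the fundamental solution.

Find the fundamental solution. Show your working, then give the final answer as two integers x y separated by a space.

√74 = [8; 1,1,1,1,16, …], period ℓ=5 (odd) → k=9
step 0: (8, 1)  from 8·(1,0) + (0,1)
…
step 3: (26, 3)  from 1·(17,2) + (9,1)
…
step 5: (714, 83)  from 16·(43,5) + (26,3)
step 6: (757, 88)  from 1·(714,83) + (43,5)
step 7: (1471, 171)  from 1·(757,88) + (714,83)
step 8: (2228, 259)  from 1·(1471,171) + (757,88)
step 9: (3699, 430)  from 1·(2228,259) + (1471,171)
(x₁, y₁) = (3699, 430);  3699² − 74·430² = 1 ✓

3699 430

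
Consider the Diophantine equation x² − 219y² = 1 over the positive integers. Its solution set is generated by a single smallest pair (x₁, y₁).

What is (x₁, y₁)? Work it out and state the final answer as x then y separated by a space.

d=219: √d = [14; 1,3,1,28] (ℓ=4, even), read p_3/q_3
a_0=14:  p_0=14·1+0=14,  q_0=14·0+1=1
…
a_2=3:  p_2=3·15+14=59,  q_2=3·1+1=4
a_3=1:  p_3=1·59+15=74,  q_3=1·4+1=5
(x₁, y₁) = (74, 5);  74² − 219·5² = 1 ✓

74 5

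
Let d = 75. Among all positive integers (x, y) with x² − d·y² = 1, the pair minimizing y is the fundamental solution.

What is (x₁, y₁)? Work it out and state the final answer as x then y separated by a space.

d=75: √d = [8; 1,1,1,16] (ℓ=4, even), read p_3/q_3
a_0=8:  p_0=8·1+0=8,  q_0=8·0+1=1
a_1=1:  p_1=1·8+1=9,  q_1=1·1+0=1
a_2=1:  p_2=1·9+8=17,  q_2=1·1+1=2
a_3=1:  p_3=1·17+9=26,  q_3=1·2+1=3
(x₁, y₁) = (26, 3);  26² − 75·3² = 1 ✓

26 3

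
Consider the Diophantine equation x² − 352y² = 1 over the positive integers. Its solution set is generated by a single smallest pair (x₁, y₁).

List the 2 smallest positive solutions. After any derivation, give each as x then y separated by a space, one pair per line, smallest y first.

√352 → a₀=18, period (1,3,5,9,5,3,1,36); ℓ=8 even so k=7
a_0=18:  p_0=18·1+0=18,  q_0=18·0+1=1
a_1=1:  p_1=1·18+1=19,  q_1=1·1+0=1
…
a_3=5:  p_3=5·75+19=394,  q_3=5·4+1=21
…
a_5=5:  p_5=5·3621+394=18499,  q_5=5·193+21=986
a_6=3:  p_6=3·18499+3621=59118,  q_6=3·986+193=3151
a_7=1:  p_7=1·59118+18499=77617,  q_7=1·3151+986=4137
(x₁, y₁) = (77617, 4137);  77617² − 352·4137² = 1 ✓
(77617+4137√352)^2 = 12048797377 + 642203058√352

77617 4137
12048797377 642203058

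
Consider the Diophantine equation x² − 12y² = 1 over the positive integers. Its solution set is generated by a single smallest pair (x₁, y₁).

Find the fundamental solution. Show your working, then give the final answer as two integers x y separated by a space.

7 2

[3; 2,6] for √12; ℓ=2 ⇒ convergent index 1
i=0: a=3 ⇒ p=3, q=1
i=1: a=2 ⇒ p=7, q=2
(x₁, y₁) = (7, 2);  7² − 12·2² = 1 ✓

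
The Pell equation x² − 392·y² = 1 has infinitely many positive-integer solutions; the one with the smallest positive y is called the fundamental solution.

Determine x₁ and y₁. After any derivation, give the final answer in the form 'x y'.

99 5

√392 → a₀=19, period (1,3,1,38); ℓ=4 even so k=3
a_0=19:  p_0=19·1+0=19,  q_0=19·0+1=1
…
a_2=3:  p_2=3·20+19=79,  q_2=3·1+1=4
a_3=1:  p_3=1·79+20=99,  q_3=1·4+1=5
fundamental: x₁=99, y₁=5  (since 9801 − 392·25 = 1)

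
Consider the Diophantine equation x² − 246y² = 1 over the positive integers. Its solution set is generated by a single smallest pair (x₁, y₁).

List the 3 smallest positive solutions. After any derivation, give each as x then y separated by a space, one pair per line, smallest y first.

√246 = [15; 1,2,5,1,14,1,5,2,1,30, …], period ℓ=10 (even) → k=9
k=0  a_k=15  p_k/q_k = 15/1
k=1  a_k=1  p_k/q_k = 16/1
k=2  a_k=2  p_k/q_k = 47/3
k=3  a_k=5  p_k/q_k = 251/16
k=4  a_k=1  p_k/q_k = 298/19
…
k=6  a_k=1  p_k/q_k = 4721/301
k=7  a_k=5  p_k/q_k = 28028/1787
k=8  a_k=2  p_k/q_k = 60777/3875
k=9  a_k=1  p_k/q_k = 88805/5662
fundamental: x₁=88805, y₁=5662  (since 7886328025 − 246·32058244 = 1)
(x_2, y_2) = (88805·88805 + 246·5662·5662, 88805·5662 + 5662·88805) = (15772656049, 1005627820)
(x_3, y_3) = (88805·15772656049 + 246·5662·1005627820, 88805·1005627820 + 5662·15772656049) = (2801381440774085, 178609557104538)

88805 5662
15772656049 1005627820
2801381440774085 178609557104538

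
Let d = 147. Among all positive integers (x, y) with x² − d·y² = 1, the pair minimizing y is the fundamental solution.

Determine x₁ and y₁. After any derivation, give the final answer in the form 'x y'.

[12; 8,24] for √147; ℓ=2 ⇒ convergent index 1
a_0=12:  p_0=12·1+0=12,  q_0=12·0+1=1
a_1=8:  p_1=8·12+1=97,  q_1=8·1+0=8
fundamental: x₁=97, y₁=8  (since 9409 − 147·64 = 1)

97 8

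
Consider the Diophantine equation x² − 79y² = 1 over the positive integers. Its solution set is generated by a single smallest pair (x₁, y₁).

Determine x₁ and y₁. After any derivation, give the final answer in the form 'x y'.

√79 → a₀=8, period (1,7,1,16); ℓ=4 even so k=3
step 0: (8, 1)  from 8·(1,0) + (0,1)
…
step 2: (71, 8)  from 7·(9,1) + (8,1)
step 3: (80, 9)  from 1·(71,8) + (9,1)
→ (80, 9).  Check: 80²=6400, 79·9²=6399, difference 1.

80 9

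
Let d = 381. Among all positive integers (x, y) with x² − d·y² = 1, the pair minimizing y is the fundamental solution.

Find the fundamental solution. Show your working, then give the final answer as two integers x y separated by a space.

√381 = [19; 1,1,12,1,1,38, …], period ℓ=6 (even) → k=5
k=0  a_k=19  p_k/q_k = 19/1
…
k=3  a_k=12  p_k/q_k = 488/25
k=4  a_k=1  p_k/q_k = 527/27
k=5  a_k=1  p_k/q_k = 1015/52
→ (1015, 52).  Check: 1015²=1030225, 381·52²=1030224, difference 1.

1015 52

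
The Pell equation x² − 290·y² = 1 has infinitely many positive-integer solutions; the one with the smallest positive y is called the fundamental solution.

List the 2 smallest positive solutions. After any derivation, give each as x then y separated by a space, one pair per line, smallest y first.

579 34
670481 39372

√290 → a₀=17, period (34); ℓ=1 odd so k=1
step 0: (17, 1)  from 17·(1,0) + (0,1)
step 1: (579, 34)  from 34·(17,1) + (1,0)
→ (579, 34).  Check: 579²=335241, 290·34²=335240, difference 1.
(x_2, y_2) = (579·579 + 290·34·34, 579·34 + 34·579) = (670481, 39372)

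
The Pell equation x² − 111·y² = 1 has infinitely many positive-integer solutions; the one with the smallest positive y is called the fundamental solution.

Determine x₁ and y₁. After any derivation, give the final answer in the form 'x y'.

295 28

√111 = [10; 1,1,6,1,1,20, …], period ℓ=6 (even) → k=5
a_0=10:  p_0=10·1+0=10,  q_0=10·0+1=1
…
a_2=1:  p_2=1·11+10=21,  q_2=1·1+1=2
…
a_4=1:  p_4=1·137+21=158,  q_4=1·13+2=15
a_5=1:  p_5=1·158+137=295,  q_5=1·15+13=28
→ (295, 28).  Check: 295²=87025, 111·28²=87024, difference 1.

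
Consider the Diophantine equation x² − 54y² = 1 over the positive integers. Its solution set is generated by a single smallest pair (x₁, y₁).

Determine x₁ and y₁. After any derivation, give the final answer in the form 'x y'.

[7; 2,1,6,1,2,14] for √54; ℓ=6 ⇒ convergent index 5
k=0  a_k=7  p_k/q_k = 7/1
k=1  a_k=2  p_k/q_k = 15/2
k=2  a_k=1  p_k/q_k = 22/3
k=3  a_k=6  p_k/q_k = 147/20
k=4  a_k=1  p_k/q_k = 169/23
k=5  a_k=2  p_k/q_k = 485/66
fundamental: x₁=485, y₁=66  (since 235225 − 54·4356 = 1)

485 66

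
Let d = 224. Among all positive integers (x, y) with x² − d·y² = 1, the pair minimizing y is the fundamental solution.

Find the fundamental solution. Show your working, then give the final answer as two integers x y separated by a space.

15 1

d=224: √d = [14; 1,28] (ℓ=2, even), read p_1/q_1
i=0: a=14 ⇒ p=14, q=1
i=1: a=1 ⇒ p=15, q=1
→ (15, 1).  Check: 15²=225, 224·1²=224, difference 1.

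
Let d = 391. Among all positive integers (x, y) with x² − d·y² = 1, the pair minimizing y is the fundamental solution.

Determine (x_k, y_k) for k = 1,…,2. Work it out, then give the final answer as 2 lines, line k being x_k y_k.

7338680 371133
107712448284799 5447252648880

√391 → a₀=19, period (1,3,2,2,1,…,3,1,38); ℓ=16 even so k=15
step 0: (19, 1)  from 19·(1,0) + (0,1)
…
step 3: (178, 9)  from 2·(79,4) + (20,1)
step 4: (435, 22)  from 2·(178,9) + (79,4)
step 5: (613, 31)  from 1·(435,22) + (178,9)
step 6: (1048, 53)  from 1·(613,31) + (435,22)
…
step 8: (52519, 2656)  from 19·(2709,137) + (1048,53)
…
step 13: (1660597, 83980)  from 2·(696292,35213) + (268013,13554)
step 14: (5678083, 287153)  from 3·(1660597,83980) + (696292,35213)
step 15: (7338680, 371133)  from 1·(5678083,287153) + (1660597,83980)
(x₁, y₁) = (7338680, 371133);  7338680² − 391·371133² = 1 ✓
(7338680+371133√391)^2 = 107712448284799 + 5447252648880√391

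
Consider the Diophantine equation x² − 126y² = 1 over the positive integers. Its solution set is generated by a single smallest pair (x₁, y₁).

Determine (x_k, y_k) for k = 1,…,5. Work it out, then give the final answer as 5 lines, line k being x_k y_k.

√126 = [11; 4,2,4,22, …], period ℓ=4 (even) → k=3
a_0=11:  p_0=11·1+0=11,  q_0=11·0+1=1
a_1=4:  p_1=4·11+1=45,  q_1=4·1+0=4
a_2=2:  p_2=2·45+11=101,  q_2=2·4+1=9
a_3=4:  p_3=4·101+45=449,  q_3=4·9+4=40
fundamental: x₁=449, y₁=40  (since 201601 − 126·1600 = 1)
n=2: (449,40)∘(449,40) = (449·449+126·40·40, 449·40+40·449) = (403201,35920)
n=3: (403201,35920)∘(449,40) = (449·403201+126·40·35920, 449·35920+40·403201) = (362074049,32256120)
n=4: (362074049,32256120)∘(449,40) = (449·362074049+126·40·32256120, 449·32256120+40·362074049) = (325142092801,28965959840)
n=5: (325142092801,28965959840)∘(449,40) = (449·325142092801+126·40·28965959840, 449·28965959840+40·325142092801) = (291977237261249,26011399680200)

449 40
403201 35920
362074049 32256120
325142092801 28965959840
291977237261249 26011399680200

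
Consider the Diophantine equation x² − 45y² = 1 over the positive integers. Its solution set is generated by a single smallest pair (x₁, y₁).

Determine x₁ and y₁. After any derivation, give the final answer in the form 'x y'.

[6; 1,2,2,2,1,12] for √45; ℓ=6 ⇒ convergent index 5
step 0: (6, 1)  from 6·(1,0) + (0,1)
step 1: (7, 1)  from 1·(6,1) + (1,0)
step 2: (20, 3)  from 2·(7,1) + (6,1)
step 3: (47, 7)  from 2·(20,3) + (7,1)
step 4: (114, 17)  from 2·(47,7) + (20,3)
step 5: (161, 24)  from 1·(114,17) + (47,7)
(x₁, y₁) = (161, 24);  161² − 45·24² = 1 ✓

161 24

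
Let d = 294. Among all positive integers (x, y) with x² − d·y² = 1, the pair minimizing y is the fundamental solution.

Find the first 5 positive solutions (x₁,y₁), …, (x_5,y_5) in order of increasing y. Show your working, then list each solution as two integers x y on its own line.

4801 280
46099201 2688560
442644523201 25815552840
4250272665676801 247880935681120
40811117693184120001 2380152718594561400

d=294: √d = [17; 6,1,4,1,6,34] (ℓ=6, even), read p_5/q_5
k=0  a_k=17  p_k/q_k = 17/1
…
k=3  a_k=4  p_k/q_k = 583/34
k=4  a_k=1  p_k/q_k = 703/41
k=5  a_k=6  p_k/q_k = 4801/280
→ (4801, 280).  Check: 4801²=23049601, 294·280²=23049600, difference 1.
(4801+280√294)^2 = 46099201 + 2688560√294
(4801+280√294)^3 = 442644523201 + 25815552840√294
(4801+280√294)^4 = 4250272665676801 + 247880935681120√294
(4801+280√294)^5 = 40811117693184120001 + 2380152718594561400√294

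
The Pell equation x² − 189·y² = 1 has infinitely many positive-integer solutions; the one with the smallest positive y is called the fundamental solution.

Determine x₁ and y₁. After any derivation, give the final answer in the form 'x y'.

d=189: √d = [13; 1,2,1,26] (ℓ=4, even), read p_3/q_3
step 0: (13, 1)  from 13·(1,0) + (0,1)
step 1: (14, 1)  from 1·(13,1) + (1,0)
step 2: (41, 3)  from 2·(14,1) + (13,1)
step 3: (55, 4)  from 1·(41,3) + (14,1)
→ (55, 4).  Check: 55²=3025, 189·4²=3024, difference 1.

55 4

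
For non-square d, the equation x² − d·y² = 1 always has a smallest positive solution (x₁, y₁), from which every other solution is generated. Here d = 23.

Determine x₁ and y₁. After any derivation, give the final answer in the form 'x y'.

24 5

√23 → a₀=4, period (1,3,1,8); ℓ=4 even so k=3
k=0  a_k=4  p_k/q_k = 4/1
k=1  a_k=1  p_k/q_k = 5/1
k=2  a_k=3  p_k/q_k = 19/4
k=3  a_k=1  p_k/q_k = 24/5
(x₁, y₁) = (24, 5);  24² − 23·5² = 1 ✓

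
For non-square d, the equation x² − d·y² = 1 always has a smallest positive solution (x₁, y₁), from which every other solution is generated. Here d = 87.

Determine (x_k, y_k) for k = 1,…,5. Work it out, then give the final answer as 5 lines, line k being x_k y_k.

28 3
1567 168
87724 9405
4910977 526512
274926988 29475267

√87 → a₀=9, period (3,18); ℓ=2 even so k=1
step 0: (9, 1)  from 9·(1,0) + (0,1)
step 1: (28, 3)  from 3·(9,1) + (1,0)
fundamental: x₁=28, y₁=3  (since 784 − 87·9 = 1)
n=2: (28,3)∘(28,3) = (28·28+87·3·3, 28·3+3·28) = (1567,168)
n=3: (1567,168)∘(28,3) = (28·1567+87·3·168, 28·168+3·1567) = (87724,9405)
n=4: (87724,9405)∘(28,3) = (28·87724+87·3·9405, 28·9405+3·87724) = (4910977,526512)
n=5: (4910977,526512)∘(28,3) = (28·4910977+87·3·526512, 28·526512+3·4910977) = (274926988,29475267)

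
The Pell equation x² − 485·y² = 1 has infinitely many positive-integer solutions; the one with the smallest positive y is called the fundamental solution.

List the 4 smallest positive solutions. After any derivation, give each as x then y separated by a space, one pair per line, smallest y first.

[22; 44] for √485; ℓ=1 ⇒ convergent index 1
step 0: (22, 1)  from 22·(1,0) + (0,1)
step 1: (969, 44)  from 44·(22,1) + (1,0)
→ (969, 44).  Check: 969²=938961, 485·44²=938960, difference 1.
(969+44√485)^2 = 1877921 + 85272√485
(969+44√485)^3 = 3639409929 + 165257092√485
(969+44√485)^4 = 7053174564481 + 320268159024√485

969 44
1877921 85272
3639409929 165257092
7053174564481 320268159024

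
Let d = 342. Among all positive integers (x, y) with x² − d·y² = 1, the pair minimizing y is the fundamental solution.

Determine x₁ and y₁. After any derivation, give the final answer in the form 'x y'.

d=342: √d = [18; 2,36] (ℓ=2, even), read p_1/q_1
a_0=18:  p_0=18·1+0=18,  q_0=18·0+1=1
a_1=2:  p_1=2·18+1=37,  q_1=2·1+0=2
fundamental: x₁=37, y₁=2  (since 1369 − 342·4 = 1)

37 2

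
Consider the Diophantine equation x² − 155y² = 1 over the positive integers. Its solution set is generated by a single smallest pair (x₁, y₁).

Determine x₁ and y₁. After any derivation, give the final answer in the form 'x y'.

√155 = [12; 2,4,2,24, …], period ℓ=4 (even) → k=3
a_0=12:  p_0=12·1+0=12,  q_0=12·0+1=1
a_1=2:  p_1=2·12+1=25,  q_1=2·1+0=2
a_2=4:  p_2=4·25+12=112,  q_2=4·2+1=9
a_3=2:  p_3=2·112+25=249,  q_3=2·9+2=20
fundamental: x₁=249, y₁=20  (since 62001 − 155·400 = 1)

249 20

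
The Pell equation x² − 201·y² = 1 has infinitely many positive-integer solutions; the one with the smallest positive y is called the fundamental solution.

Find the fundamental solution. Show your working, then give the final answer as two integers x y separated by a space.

√201 → a₀=14, period (5,1,1,1,2,…,1,5,28); ℓ=14 even so k=13
step 0: (14, 1)  from 14·(1,0) + (0,1)
…
step 4: (241, 17)  from 1·(156,11) + (85,6)
…
step 8: (8549, 603)  from 1·(7670,541) + (879,62)
step 9: (24768, 1747)  from 2·(8549,603) + (7670,541)
…
step 12: (91402, 6447)  from 1·(58085,4097) + (33317,2350)
step 13: (515095, 36332)  from 5·(91402,6447) + (58085,4097)
fundamental: x₁=515095, y₁=36332  (since 265322859025 − 201·1320014224 = 1)

515095 36332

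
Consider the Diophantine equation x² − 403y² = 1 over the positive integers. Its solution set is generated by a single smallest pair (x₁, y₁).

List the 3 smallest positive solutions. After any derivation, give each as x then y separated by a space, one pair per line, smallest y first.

669878 33369
897473069767 44706317964
1202394930058086974 59895557730143415

√403 = [20; 13,2,1,3,1,3,1,2,13,40, …], period ℓ=10 (even) → k=9
i=0: a=20 ⇒ p=20, q=1
…
i=2: a=2 ⇒ p=542, q=27
i=3: a=1 ⇒ p=803, q=40
…
i=5: a=1 ⇒ p=3754, q=187
i=6: a=3 ⇒ p=14213, q=708
i=7: a=1 ⇒ p=17967, q=895
i=8: a=2 ⇒ p=50147, q=2498
i=9: a=13 ⇒ p=669878, q=33369
(x₁, y₁) = (669878, 33369);  669878² − 403·33369² = 1 ✓
(669878+33369√403)^2 = 897473069767 + 44706317964√403
(669878+33369√403)^3 = 1202394930058086974 + 59895557730143415√403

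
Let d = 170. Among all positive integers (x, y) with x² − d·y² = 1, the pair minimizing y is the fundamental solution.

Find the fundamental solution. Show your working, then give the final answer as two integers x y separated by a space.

[13; 26] for √170; ℓ=1 ⇒ convergent index 1
i=0: a=13 ⇒ p=13, q=1
i=1: a=26 ⇒ p=339, q=26
fundamental: x₁=339, y₁=26  (since 114921 − 170·676 = 1)

339 26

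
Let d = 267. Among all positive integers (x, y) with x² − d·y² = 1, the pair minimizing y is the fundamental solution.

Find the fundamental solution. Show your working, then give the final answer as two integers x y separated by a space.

d=267: √d = [16; 2,1,15,1,2,32] (ℓ=6, even), read p_5/q_5
step 0: (16, 1)  from 16·(1,0) + (0,1)
…
step 4: (817, 50)  from 1·(768,47) + (49,3)
step 5: (2402, 147)  from 2·(817,50) + (768,47)
fundamental: x₁=2402, y₁=147  (since 5769604 − 267·21609 = 1)

2402 147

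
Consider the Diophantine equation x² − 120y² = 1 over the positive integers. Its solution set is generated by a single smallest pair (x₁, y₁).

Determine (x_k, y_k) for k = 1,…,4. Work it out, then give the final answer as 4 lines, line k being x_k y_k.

11 1
241 22
5291 483
116161 10604

[10; 1,20] for √120; ℓ=2 ⇒ convergent index 1
step 0: (10, 1)  from 10·(1,0) + (0,1)
step 1: (11, 1)  from 1·(10,1) + (1,0)
→ (11, 1).  Check: 11²=121, 120·1²=120, difference 1.
(x_2, y_2) = (11·11 + 120·1·1, 11·1 + 1·11) = (241, 22)
(x_3, y_3) = (11·241 + 120·1·22, 11·22 + 1·241) = (5291, 483)
(x_4, y_4) = (11·5291 + 120·1·483, 11·483 + 1·5291) = (116161, 10604)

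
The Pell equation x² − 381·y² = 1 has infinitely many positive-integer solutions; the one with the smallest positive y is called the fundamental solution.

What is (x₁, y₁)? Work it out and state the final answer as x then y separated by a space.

d=381: √d = [19; 1,1,12,1,1,38] (ℓ=6, even), read p_5/q_5
a_0=19:  p_0=19·1+0=19,  q_0=19·0+1=1
a_1=1:  p_1=1·19+1=20,  q_1=1·1+0=1
…
a_4=1:  p_4=1·488+39=527,  q_4=1·25+2=27
a_5=1:  p_5=1·527+488=1015,  q_5=1·27+25=52
(x₁, y₁) = (1015, 52);  1015² − 381·52² = 1 ✓

1015 52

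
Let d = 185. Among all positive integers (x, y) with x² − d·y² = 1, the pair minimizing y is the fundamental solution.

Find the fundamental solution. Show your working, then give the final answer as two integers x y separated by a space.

9249 680

[13; 1,1,1,1,26] for √185; ℓ=5 ⇒ convergent index 9
a_0=13:  p_0=13·1+0=13,  q_0=13·0+1=1
a_1=1:  p_1=1·13+1=14,  q_1=1·1+0=1
…
a_3=1:  p_3=1·27+14=41,  q_3=1·2+1=3
a_4=1:  p_4=1·41+27=68,  q_4=1·3+2=5
a_5=26:  p_5=26·68+41=1809,  q_5=26·5+3=133
a_6=1:  p_6=1·1809+68=1877,  q_6=1·133+5=138
a_7=1:  p_7=1·1877+1809=3686,  q_7=1·138+133=271
a_8=1:  p_8=1·3686+1877=5563,  q_8=1·271+138=409
a_9=1:  p_9=1·5563+3686=9249,  q_9=1·409+271=680
→ (9249, 680).  Check: 9249²=85544001, 185·680²=85544000, difference 1.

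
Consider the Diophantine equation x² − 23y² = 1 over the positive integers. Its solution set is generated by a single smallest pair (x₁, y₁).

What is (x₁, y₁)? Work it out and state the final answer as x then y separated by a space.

24 5

[4; 1,3,1,8] for √23; ℓ=4 ⇒ convergent index 3
a_0=4:  p_0=4·1+0=4,  q_0=4·0+1=1
a_1=1:  p_1=1·4+1=5,  q_1=1·1+0=1
a_2=3:  p_2=3·5+4=19,  q_2=3·1+1=4
a_3=1:  p_3=1·19+5=24,  q_3=1·4+1=5
(x₁, y₁) = (24, 5);  24² − 23·5² = 1 ✓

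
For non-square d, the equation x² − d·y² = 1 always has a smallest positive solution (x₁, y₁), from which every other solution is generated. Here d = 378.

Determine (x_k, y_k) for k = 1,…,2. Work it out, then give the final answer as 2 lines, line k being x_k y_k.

8749 450
153090001 7874100

√378 = [19; 2,3,1,4,1,3,2,38, …], period ℓ=8 (even) → k=7
a_0=19:  p_0=19·1+0=19,  q_0=19·0+1=1
a_1=2:  p_1=2·19+1=39,  q_1=2·1+0=2
a_2=3:  p_2=3·39+19=136,  q_2=3·2+1=7
a_3=1:  p_3=1·136+39=175,  q_3=1·7+2=9
a_4=4:  p_4=4·175+136=836,  q_4=4·9+7=43
a_5=1:  p_5=1·836+175=1011,  q_5=1·43+9=52
a_6=3:  p_6=3·1011+836=3869,  q_6=3·52+43=199
a_7=2:  p_7=2·3869+1011=8749,  q_7=2·199+52=450
→ (8749, 450).  Check: 8749²=76545001, 378·450²=76545000, difference 1.
(8749+450√378)^2 = 153090001 + 7874100√378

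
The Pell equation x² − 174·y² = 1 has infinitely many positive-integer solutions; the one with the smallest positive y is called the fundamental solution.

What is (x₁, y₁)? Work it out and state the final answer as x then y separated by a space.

1451 110

[13; 5,4,5,26] for √174; ℓ=4 ⇒ convergent index 3
i=0: a=13 ⇒ p=13, q=1
i=1: a=5 ⇒ p=66, q=5
i=2: a=4 ⇒ p=277, q=21
i=3: a=5 ⇒ p=1451, q=110
→ (1451, 110).  Check: 1451²=2105401, 174·110²=2105400, difference 1.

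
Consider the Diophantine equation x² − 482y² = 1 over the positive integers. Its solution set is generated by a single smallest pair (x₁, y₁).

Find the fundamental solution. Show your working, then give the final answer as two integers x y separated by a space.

483 22

√482 → a₀=21, period (1,20,1,42); ℓ=4 even so k=3
k=0  a_k=21  p_k/q_k = 21/1
…
k=2  a_k=20  p_k/q_k = 461/21
k=3  a_k=1  p_k/q_k = 483/22
(x₁, y₁) = (483, 22);  483² − 482·22² = 1 ✓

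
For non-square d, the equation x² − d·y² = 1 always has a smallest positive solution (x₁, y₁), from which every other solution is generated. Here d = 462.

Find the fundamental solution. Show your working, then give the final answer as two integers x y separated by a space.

43 2

√462 = [21; 2,42, …], period ℓ=2 (even) → k=1
step 0: (21, 1)  from 21·(1,0) + (0,1)
step 1: (43, 2)  from 2·(21,1) + (1,0)
(x₁, y₁) = (43, 2);  43² − 462·2² = 1 ✓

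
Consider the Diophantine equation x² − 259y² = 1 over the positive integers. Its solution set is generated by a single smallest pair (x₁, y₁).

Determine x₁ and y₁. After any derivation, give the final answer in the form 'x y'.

847225 52644

d=259: √d = [16; 10,1,2,3,4,3,2,1,10,32] (ℓ=10, even), read p_9/q_9
i=0: a=16 ⇒ p=16, q=1
…
i=2: a=1 ⇒ p=177, q=11
i=3: a=2 ⇒ p=515, q=32
…
i=5: a=4 ⇒ p=7403, q=460
i=6: a=3 ⇒ p=23931, q=1487
i=7: a=2 ⇒ p=55265, q=3434
i=8: a=1 ⇒ p=79196, q=4921
i=9: a=10 ⇒ p=847225, q=52644
(x₁, y₁) = (847225, 52644);  847225² − 259·52644² = 1 ✓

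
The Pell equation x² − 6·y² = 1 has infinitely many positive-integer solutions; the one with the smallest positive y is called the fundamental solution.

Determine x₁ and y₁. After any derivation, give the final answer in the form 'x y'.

5 2

√6 → a₀=2, period (2,4); ℓ=2 even so k=1
k=0  a_k=2  p_k/q_k = 2/1
k=1  a_k=2  p_k/q_k = 5/2
fundamental: x₁=5, y₁=2  (since 25 − 6·4 = 1)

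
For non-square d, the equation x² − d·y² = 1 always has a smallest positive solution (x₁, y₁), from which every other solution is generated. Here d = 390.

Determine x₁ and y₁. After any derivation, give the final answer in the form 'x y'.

√390 = [19; 1,2,1,38, …], period ℓ=4 (even) → k=3
a_0=19:  p_0=19·1+0=19,  q_0=19·0+1=1
…
a_2=2:  p_2=2·20+19=59,  q_2=2·1+1=3
a_3=1:  p_3=1·59+20=79,  q_3=1·3+1=4
→ (79, 4).  Check: 79²=6241, 390·4²=6240, difference 1.

79 4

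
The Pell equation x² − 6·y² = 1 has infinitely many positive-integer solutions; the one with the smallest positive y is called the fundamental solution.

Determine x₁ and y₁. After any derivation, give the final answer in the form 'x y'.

5 2

√6 = [2; 2,4, …], period ℓ=2 (even) → k=1
step 0: (2, 1)  from 2·(1,0) + (0,1)
step 1: (5, 2)  from 2·(2,1) + (1,0)
fundamental: x₁=5, y₁=2  (since 25 − 6·4 = 1)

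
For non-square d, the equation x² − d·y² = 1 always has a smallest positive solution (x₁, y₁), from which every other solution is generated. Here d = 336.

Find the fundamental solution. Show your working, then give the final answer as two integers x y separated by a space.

[18; 3,36] for √336; ℓ=2 ⇒ convergent index 1
a_0=18:  p_0=18·1+0=18,  q_0=18·0+1=1
a_1=3:  p_1=3·18+1=55,  q_1=3·1+0=3
fundamental: x₁=55, y₁=3  (since 3025 − 336·9 = 1)

55 3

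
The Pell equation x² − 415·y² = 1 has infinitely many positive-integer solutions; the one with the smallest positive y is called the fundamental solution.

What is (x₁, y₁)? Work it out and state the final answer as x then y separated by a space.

18412804 903849

√415 = [20; 2,1,2,4,6,…,1,2,40, …], period ℓ=16 (even) → k=15
i=0: a=20 ⇒ p=20, q=1
i=1: a=2 ⇒ p=41, q=2
i=2: a=1 ⇒ p=61, q=3
i=3: a=2 ⇒ p=163, q=8
…
i=5: a=6 ⇒ p=4441, q=218
…
i=9: a=1 ⇒ p=43534, q=2137
…
i=12: a=4 ⇒ p=2110961, q=103623
…
i=14: a=1 ⇒ p=6841255, q=335824
i=15: a=2 ⇒ p=18412804, q=903849
fundamental: x₁=18412804, y₁=903849  (since 339031351142416 − 415·816943014801 = 1)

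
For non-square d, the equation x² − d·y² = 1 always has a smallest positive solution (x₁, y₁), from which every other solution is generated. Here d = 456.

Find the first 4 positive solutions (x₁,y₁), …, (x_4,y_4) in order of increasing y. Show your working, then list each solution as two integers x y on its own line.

1025 48
2101249 98400
4307559425 201719952
8830494720001 413525803200

d=456: √d = [21; 2,1,4,1,2,42] (ℓ=6, even), read p_5/q_5
a_0=21:  p_0=21·1+0=21,  q_0=21·0+1=1
a_1=2:  p_1=2·21+1=43,  q_1=2·1+0=2
…
a_4=1:  p_4=1·299+64=363,  q_4=1·14+3=17
a_5=2:  p_5=2·363+299=1025,  q_5=2·17+14=48
fundamental: x₁=1025, y₁=48  (since 1050625 − 456·2304 = 1)
(1025+48√456)^2 = 2101249 + 98400√456
(1025+48√456)^3 = 4307559425 + 201719952√456
(1025+48√456)^4 = 8830494720001 + 413525803200√456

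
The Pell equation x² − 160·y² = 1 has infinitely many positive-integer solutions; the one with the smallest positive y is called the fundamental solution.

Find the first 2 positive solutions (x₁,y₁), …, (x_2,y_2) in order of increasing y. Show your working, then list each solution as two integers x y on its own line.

√160 = [12; 1,1,1,5,1,1,1,24, …], period ℓ=8 (even) → k=7
i=0: a=12 ⇒ p=12, q=1
…
i=6: a=1 ⇒ p=468, q=37
i=7: a=1 ⇒ p=721, q=57
fundamental: x₁=721, y₁=57  (since 519841 − 160·3249 = 1)
k=2:  x_2 = 721·721+160·57·57 = 1039681,  y_2 = 721·57+57·721 = 82194

721 57
1039681 82194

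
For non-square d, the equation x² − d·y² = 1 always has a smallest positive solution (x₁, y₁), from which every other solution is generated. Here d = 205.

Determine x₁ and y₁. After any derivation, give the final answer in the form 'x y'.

√205 = [14; 3,6,1,4,1,6,3,28, …], period ℓ=8 (even) → k=7
a_0=14:  p_0=14·1+0=14,  q_0=14·0+1=1
a_1=3:  p_1=3·14+1=43,  q_1=3·1+0=3
a_2=6:  p_2=6·43+14=272,  q_2=6·3+1=19
a_3=1:  p_3=1·272+43=315,  q_3=1·19+3=22
a_4=4:  p_4=4·315+272=1532,  q_4=4·22+19=107
a_5=1:  p_5=1·1532+315=1847,  q_5=1·107+22=129
a_6=6:  p_6=6·1847+1532=12614,  q_6=6·129+107=881
a_7=3:  p_7=3·12614+1847=39689,  q_7=3·881+129=2772
fundamental: x₁=39689, y₁=2772  (since 1575216721 − 205·7683984 = 1)

39689 2772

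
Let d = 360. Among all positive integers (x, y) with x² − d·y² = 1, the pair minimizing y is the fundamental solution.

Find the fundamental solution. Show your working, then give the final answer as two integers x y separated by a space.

√360 → a₀=18, period (1,36); ℓ=2 even so k=1
k=0  a_k=18  p_k/q_k = 18/1
k=1  a_k=1  p_k/q_k = 19/1
→ (19, 1).  Check: 19²=361, 360·1²=360, difference 1.

19 1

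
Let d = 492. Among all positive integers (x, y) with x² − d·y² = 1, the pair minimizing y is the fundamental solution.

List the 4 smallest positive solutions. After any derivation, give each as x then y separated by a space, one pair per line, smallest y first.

√492 → a₀=22, period (5,1,1,10,1,1,5,44); ℓ=8 even so k=7
i=0: a=22 ⇒ p=22, q=1
i=1: a=5 ⇒ p=111, q=5
i=2: a=1 ⇒ p=133, q=6
i=3: a=1 ⇒ p=244, q=11
i=4: a=10 ⇒ p=2573, q=116
i=5: a=1 ⇒ p=2817, q=127
i=6: a=1 ⇒ p=5390, q=243
i=7: a=5 ⇒ p=29767, q=1342
(x₁, y₁) = (29767, 1342);  29767² − 492·1342² = 1 ✓
n=2: (29767,1342)∘(29767,1342) = (29767·29767+492·1342·1342, 29767·1342+1342·29767) = (1772148577,79894628)
n=3: (1772148577,79894628)∘(29767,1342) = (29767·1772148577+492·1342·79894628, 29767·79894628+1342·1772148577) = (105503093353351,4756446782010)
n=4: (105503093353351,4756446782010)∘(29767,1342) = (29767·105503093353351+492·1342·4756446782010, 29767·4756446782010+1342·105503093353351) = (6281021157926249857,283170302640288712)

29767 1342
1772148577 79894628
105503093353351 4756446782010
6281021157926249857 283170302640288712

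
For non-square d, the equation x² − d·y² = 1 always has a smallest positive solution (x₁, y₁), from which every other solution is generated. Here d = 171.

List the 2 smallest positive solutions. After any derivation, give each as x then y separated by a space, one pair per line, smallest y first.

170 13
57799 4420

√171 = [13; 13,26, …], period ℓ=2 (even) → k=1
a_0=13:  p_0=13·1+0=13,  q_0=13·0+1=1
a_1=13:  p_1=13·13+1=170,  q_1=13·1+0=13
(x₁, y₁) = (170, 13);  170² − 171·13² = 1 ✓
(170+13√171)^2 = 57799 + 4420√171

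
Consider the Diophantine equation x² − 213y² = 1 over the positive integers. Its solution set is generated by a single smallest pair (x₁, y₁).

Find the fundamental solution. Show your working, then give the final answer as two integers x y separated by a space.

194399 13320

√213 → a₀=14, period (1,1,2,6,1,8,1,6,2,1,1,28); ℓ=12 even so k=11
k=0  a_k=14  p_k/q_k = 14/1
k=1  a_k=1  p_k/q_k = 15/1
…
k=4  a_k=6  p_k/q_k = 467/32
…
k=7  a_k=1  p_k/q_k = 5327/365
k=8  a_k=6  p_k/q_k = 36749/2518
…
k=10  a_k=1  p_k/q_k = 115574/7919
k=11  a_k=1  p_k/q_k = 194399/13320
(x₁, y₁) = (194399, 13320);  194399² − 213·13320² = 1 ✓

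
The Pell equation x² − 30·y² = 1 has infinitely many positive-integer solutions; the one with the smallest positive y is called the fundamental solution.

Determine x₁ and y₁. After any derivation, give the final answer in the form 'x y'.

[5; 2,10] for √30; ℓ=2 ⇒ convergent index 1
i=0: a=5 ⇒ p=5, q=1
i=1: a=2 ⇒ p=11, q=2
(x₁, y₁) = (11, 2);  11² − 30·2² = 1 ✓

11 2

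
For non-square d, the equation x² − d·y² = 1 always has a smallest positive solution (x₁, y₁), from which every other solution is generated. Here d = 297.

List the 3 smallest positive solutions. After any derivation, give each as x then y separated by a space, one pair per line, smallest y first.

48599 2820
4723725601 274098360
459136680917399 26641812392460

√297 = [17; 4,3,1,1,2,1,1,3,4,34, …], period ℓ=10 (even) → k=9
k=0  a_k=17  p_k/q_k = 17/1
k=1  a_k=4  p_k/q_k = 69/4
…
k=3  a_k=1  p_k/q_k = 293/17
k=4  a_k=1  p_k/q_k = 517/30
k=5  a_k=2  p_k/q_k = 1327/77
k=6  a_k=1  p_k/q_k = 1844/107
…
k=8  a_k=3  p_k/q_k = 11357/659
k=9  a_k=4  p_k/q_k = 48599/2820
→ (48599, 2820).  Check: 48599²=2361862801, 297·2820²=2361862800, difference 1.
(x_2, y_2) = (48599·48599 + 297·2820·2820, 48599·2820 + 2820·48599) = (4723725601, 274098360)
(x_3, y_3) = (48599·4723725601 + 297·2820·274098360, 48599·274098360 + 2820·4723725601) = (459136680917399, 26641812392460)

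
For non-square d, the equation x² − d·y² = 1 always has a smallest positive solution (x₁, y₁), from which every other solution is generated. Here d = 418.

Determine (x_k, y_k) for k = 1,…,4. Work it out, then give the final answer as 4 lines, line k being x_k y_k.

√418 = [20; 2,4,20,4,2,40, …], period ℓ=6 (even) → k=5
a_0=20:  p_0=20·1+0=20,  q_0=20·0+1=1
a_1=2:  p_1=2·20+1=41,  q_1=2·1+0=2
a_2=4:  p_2=4·41+20=184,  q_2=4·2+1=9
a_3=20:  p_3=20·184+41=3721,  q_3=20·9+2=182
a_4=4:  p_4=4·3721+184=15068,  q_4=4·182+9=737
a_5=2:  p_5=2·15068+3721=33857,  q_5=2·737+182=1656
→ (33857, 1656).  Check: 33857²=1146296449, 418·1656²=1146296448, difference 1.
n=2: (33857,1656)∘(33857,1656) = (33857·33857+418·1656·1656, 33857·1656+1656·33857) = (2292592897,112134384)
n=3: (2292592897,112134384)∘(33857,1656) = (33857·2292592897+418·1656·112134384, 33857·112134384+1656·2292592897) = (155240635393601,7593067676520)
n=4: (155240635393601,7593067676520)∘(33857,1656) = (33857·155240635393601+418·1656·7593067676520, 33857·7593067676520+1656·155240635393601) = (10511964382749705217,514156984535740896)

33857 1656
2292592897 112134384
155240635393601 7593067676520
10511964382749705217 514156984535740896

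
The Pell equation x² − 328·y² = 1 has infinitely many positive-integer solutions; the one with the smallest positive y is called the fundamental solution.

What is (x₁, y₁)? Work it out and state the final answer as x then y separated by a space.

d=328: √d = [18; 9,36] (ℓ=2, even), read p_1/q_1
k=0  a_k=18  p_k/q_k = 18/1
k=1  a_k=9  p_k/q_k = 163/9
→ (163, 9).  Check: 163²=26569, 328·9²=26568, difference 1.

163 9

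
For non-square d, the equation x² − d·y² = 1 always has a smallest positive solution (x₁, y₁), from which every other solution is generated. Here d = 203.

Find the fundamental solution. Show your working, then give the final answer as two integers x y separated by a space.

d=203: √d = [14; 4,28] (ℓ=2, even), read p_1/q_1
step 0: (14, 1)  from 14·(1,0) + (0,1)
step 1: (57, 4)  from 4·(14,1) + (1,0)
→ (57, 4).  Check: 57²=3249, 203·4²=3248, difference 1.

57 4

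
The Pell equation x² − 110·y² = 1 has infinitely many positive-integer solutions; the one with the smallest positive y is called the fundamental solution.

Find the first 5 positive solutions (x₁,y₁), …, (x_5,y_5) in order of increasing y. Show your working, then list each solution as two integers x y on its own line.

d=110: √d = [10; 2,20] (ℓ=2, even), read p_1/q_1
i=0: a=10 ⇒ p=10, q=1
i=1: a=2 ⇒ p=21, q=2
(x₁, y₁) = (21, 2);  21² − 110·2² = 1 ✓
(x_2, y_2) = (21·21 + 110·2·2, 21·2 + 2·21) = (881, 84)
(x_3, y_3) = (21·881 + 110·2·84, 21·84 + 2·881) = (36981, 3526)
(x_4, y_4) = (21·36981 + 110·2·3526, 21·3526 + 2·36981) = (1552321, 148008)
(x_5, y_5) = (21·1552321 + 110·2·148008, 21·148008 + 2·1552321) = (65160501, 6212810)

21 2
881 84
36981 3526
1552321 148008
65160501 6212810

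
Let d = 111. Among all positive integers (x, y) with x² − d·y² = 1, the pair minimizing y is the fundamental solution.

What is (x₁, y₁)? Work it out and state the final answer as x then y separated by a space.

295 28

√111 = [10; 1,1,6,1,1,20, …], period ℓ=6 (even) → k=5
k=0  a_k=10  p_k/q_k = 10/1
k=1  a_k=1  p_k/q_k = 11/1
k=2  a_k=1  p_k/q_k = 21/2
k=3  a_k=6  p_k/q_k = 137/13
k=4  a_k=1  p_k/q_k = 158/15
k=5  a_k=1  p_k/q_k = 295/28
fundamental: x₁=295, y₁=28  (since 87025 − 111·784 = 1)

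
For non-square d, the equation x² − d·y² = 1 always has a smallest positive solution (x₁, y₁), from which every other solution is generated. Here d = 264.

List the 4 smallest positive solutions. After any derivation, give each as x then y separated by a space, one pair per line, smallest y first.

[16; 4,32] for √264; ℓ=2 ⇒ convergent index 1
i=0: a=16 ⇒ p=16, q=1
i=1: a=4 ⇒ p=65, q=4
(x₁, y₁) = (65, 4);  65² − 264·4² = 1 ✓
(65+4√264)^2 = 8449 + 520√264
(65+4√264)^3 = 1098305 + 67596√264
(65+4√264)^4 = 142771201 + 8786960√264

65 4
8449 520
1098305 67596
142771201 8786960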